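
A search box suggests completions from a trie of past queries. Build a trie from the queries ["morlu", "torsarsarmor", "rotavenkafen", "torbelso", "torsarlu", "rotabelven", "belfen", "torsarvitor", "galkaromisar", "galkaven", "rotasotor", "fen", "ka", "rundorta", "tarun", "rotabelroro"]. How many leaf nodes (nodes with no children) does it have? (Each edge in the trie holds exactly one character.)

A leaf is a node with no children — equivalently, the end of a word that is not a proper prefix of any other stored word.
Those words: "belfen", "fen", "galkaromisar", "galkaven", "ka", "morlu", "rotabelroro", "rotabelven", "rotasotor", "rotavenkafen", "rundorta", "tarun", "torbelso", "torsarlu", "torsarsarmor", "torsarvitor"
Leaf count: 16

16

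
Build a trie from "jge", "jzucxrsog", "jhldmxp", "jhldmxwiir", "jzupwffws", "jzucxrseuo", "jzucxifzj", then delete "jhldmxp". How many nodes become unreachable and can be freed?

Walk "jhldmxp" from the leaf back toward the root, removing each node that no remaining word uses.
The suffix "p" (1 node) is used only by "jhldmxp"; the node for "jhldmx" still has the child "w", so pruning stops there.
Nodes removed: 1

1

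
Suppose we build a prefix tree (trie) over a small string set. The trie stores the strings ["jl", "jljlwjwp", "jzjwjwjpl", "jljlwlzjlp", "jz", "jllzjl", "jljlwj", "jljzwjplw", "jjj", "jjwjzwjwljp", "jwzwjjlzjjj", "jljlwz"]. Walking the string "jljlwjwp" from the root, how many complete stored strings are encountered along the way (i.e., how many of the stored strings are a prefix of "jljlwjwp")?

3

Check each prefix of "jljlwjwp" against the stored set — each match is an end-marker on the path.
Prefixes of the query that are stored words: "jl", "jljlwj", "jljlwjwp"
Count: 3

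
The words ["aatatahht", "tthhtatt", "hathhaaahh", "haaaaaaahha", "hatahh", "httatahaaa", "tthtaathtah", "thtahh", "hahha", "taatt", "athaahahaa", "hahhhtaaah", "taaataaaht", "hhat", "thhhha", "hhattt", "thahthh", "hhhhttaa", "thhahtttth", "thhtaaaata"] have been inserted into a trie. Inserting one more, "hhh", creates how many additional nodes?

0

Every character of "hhh" already lies on an existing path (it is a prefix of some stored word).
No new nodes are needed: 0.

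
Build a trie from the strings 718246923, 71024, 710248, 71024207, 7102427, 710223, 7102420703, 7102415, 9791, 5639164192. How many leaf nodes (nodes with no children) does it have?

Leaves are exactly the stored words that no other stored word extends.
Those words: "5639164192", "710223", "7102415", "7102420703", "7102427", "710248", "718246923", "9791"
Leaf count: 8

8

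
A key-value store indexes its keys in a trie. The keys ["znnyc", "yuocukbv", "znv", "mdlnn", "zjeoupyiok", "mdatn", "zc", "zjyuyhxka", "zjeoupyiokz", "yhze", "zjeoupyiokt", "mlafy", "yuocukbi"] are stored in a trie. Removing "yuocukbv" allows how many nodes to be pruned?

1

After clearing the end-marker at "yuocukbv", prune upward until reaching a node still needed by another word.
The suffix "v" (1 node) is used only by "yuocukbv"; the node for "yuocukb" still has the child "i", so pruning stops there.
Nodes removed: 1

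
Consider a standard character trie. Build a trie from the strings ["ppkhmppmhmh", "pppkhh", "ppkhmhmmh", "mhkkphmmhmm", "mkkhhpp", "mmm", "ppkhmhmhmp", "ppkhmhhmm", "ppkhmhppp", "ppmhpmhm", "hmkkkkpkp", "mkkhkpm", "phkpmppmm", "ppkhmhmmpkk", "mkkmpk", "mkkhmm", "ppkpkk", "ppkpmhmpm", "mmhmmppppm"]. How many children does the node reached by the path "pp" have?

3

The children of the "pp" node are the distinct next characters among strings starting with "pp".
Distinct next characters after "pp": k, m, p.
That node has 3 child edges.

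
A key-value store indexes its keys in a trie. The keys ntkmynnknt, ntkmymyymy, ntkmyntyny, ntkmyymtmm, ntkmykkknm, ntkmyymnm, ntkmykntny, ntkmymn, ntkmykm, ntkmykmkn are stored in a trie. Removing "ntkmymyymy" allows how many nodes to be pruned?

A node on "ntkmymyymy"'s path can go only if nothing else ends at it or branches off below it.
The suffix "yymy" (4 nodes) is used only by "ntkmymyymy"; the node for "ntkmym" still has the child "n", so pruning stops there.
Nodes removed: 4

4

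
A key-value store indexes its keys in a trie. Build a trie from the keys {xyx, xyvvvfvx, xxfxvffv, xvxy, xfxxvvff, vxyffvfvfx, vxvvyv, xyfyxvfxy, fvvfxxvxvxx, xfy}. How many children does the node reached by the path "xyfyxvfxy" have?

0

Walk "xyfyxvfxy" from the root, arriving at one node.
No stored string extends past "xyfyxvfxy".
That node has 0 child edges.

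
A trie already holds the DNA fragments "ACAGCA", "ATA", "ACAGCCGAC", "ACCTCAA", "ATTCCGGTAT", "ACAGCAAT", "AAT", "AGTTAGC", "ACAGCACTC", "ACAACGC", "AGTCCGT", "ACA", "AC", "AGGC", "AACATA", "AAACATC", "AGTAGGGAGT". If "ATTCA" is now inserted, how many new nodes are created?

1

The longest prefix of "ATTCA" already in the trie is "ATTC" (length 4).
Each of the 1 remaining characters creates one node.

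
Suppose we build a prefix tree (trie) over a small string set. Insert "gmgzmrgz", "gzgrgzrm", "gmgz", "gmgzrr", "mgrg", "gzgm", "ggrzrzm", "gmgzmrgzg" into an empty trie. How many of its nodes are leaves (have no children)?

Leaves are exactly the stored words that no other stored word extends.
Those words: "ggrzrzm", "gmgzmrgzg", "gmgzrr", "gzgm", "gzgrgzrm", "mgrg"
Leaf count: 6

6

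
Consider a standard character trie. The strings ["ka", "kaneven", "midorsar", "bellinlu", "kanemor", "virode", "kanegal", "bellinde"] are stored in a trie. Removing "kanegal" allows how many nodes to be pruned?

Walk "kanegal" from the leaf back toward the root, removing each node that no remaining word uses.
The suffix "gal" (3 nodes) is used only by "kanegal"; the node for "kane" still has the child "v", so pruning stops there.
Nodes removed: 3

3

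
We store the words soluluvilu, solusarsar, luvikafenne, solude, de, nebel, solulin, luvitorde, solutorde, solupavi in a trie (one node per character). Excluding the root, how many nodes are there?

52

For each word, the new-node count is its length minus the longest prefix already in the trie:
  "soluluvilu" → 10 new (s, o, l, u, l, u, v, i, l, u)
  "solusarsar" → prefix "solu" already present; 6 new (s, a, r, s, a, r)
  "luvikafenne" → 11 new (l, u, v, i, k, a, f, e, n, n, e)
  "solude" → prefix "solu" already present; 2 new (d, e)
  "de" → 2 new (d, e)
  "nebel" → 5 new (n, e, b, e, l)
  "solulin" → prefix "solul" already present; 2 new (i, n)
  "luvitorde" → prefix "luvi" already present; 5 new (t, o, r, d, e)
  "solutorde" → prefix "solu" already present; 5 new (t, o, r, d, e)
  "solupavi" → prefix "solu" already present; 4 new (p, a, v, i)
Total nodes = 10 + 6 + 11 + 2 + 2 + 5 + 2 + 5 + 5 + 4 = 52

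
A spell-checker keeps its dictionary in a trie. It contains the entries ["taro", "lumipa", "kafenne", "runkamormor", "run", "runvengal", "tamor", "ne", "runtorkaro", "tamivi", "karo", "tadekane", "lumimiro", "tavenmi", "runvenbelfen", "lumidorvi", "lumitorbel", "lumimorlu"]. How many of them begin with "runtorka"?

Filter for entries beginning with "runtorka":
Words under "runtorka": runtorkaro
Count: 1

1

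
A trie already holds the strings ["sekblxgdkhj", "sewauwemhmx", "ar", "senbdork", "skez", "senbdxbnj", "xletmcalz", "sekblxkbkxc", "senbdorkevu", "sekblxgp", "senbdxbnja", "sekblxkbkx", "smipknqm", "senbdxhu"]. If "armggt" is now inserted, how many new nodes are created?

4

"ar" is already a path in the trie; the remaining "mggt" must be added.
Each of the 4 remaining characters creates one node.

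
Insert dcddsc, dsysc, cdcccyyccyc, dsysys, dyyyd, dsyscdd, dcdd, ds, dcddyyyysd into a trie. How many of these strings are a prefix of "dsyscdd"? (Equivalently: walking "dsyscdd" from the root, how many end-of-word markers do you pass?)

Walk "dsyscdd" from the root; an end-of-word marker is hit whenever a stored word is a prefix of "dsyscdd".
Prefixes of the query that are stored words: "ds", "dsysc", "dsyscdd"
Count: 3

3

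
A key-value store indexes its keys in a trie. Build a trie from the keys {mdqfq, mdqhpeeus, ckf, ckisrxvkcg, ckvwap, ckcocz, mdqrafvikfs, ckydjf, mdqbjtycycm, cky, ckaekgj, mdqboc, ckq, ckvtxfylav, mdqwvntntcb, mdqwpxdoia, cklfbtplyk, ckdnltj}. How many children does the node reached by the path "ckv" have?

The children of the "ckv" node are the distinct next characters among strings starting with "ckv".
Characters that immediately follow "ckv" among the stored strings: {t, w}.
That node has 2 child edges.

2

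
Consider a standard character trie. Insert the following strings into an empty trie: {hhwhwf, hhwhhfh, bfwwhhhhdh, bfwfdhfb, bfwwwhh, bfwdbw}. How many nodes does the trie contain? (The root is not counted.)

Trie structure (* marks end of a word):
(root)
├─ b
│  └─ f
│     └─ w
│        ├─ d
│        │  └─ b
│        │     └─ w *
│        ├─ f
│        │  └─ d
│        │     └─ h
│        │        └─ f
│        │           └─ b *
│        └─ w
│           ├─ h
│           │  └─ h
│           │     └─ h
│           │        └─ h
│           │           └─ d
│           │              └─ h *
│           └─ w
│              └─ h
│                 └─ h *
└─ h
   └─ h
      └─ w
         └─ h
            ├─ h
            │  └─ f
            │     └─ h *
            └─ w
               └─ f *
Counting every labelled node above: 30.

30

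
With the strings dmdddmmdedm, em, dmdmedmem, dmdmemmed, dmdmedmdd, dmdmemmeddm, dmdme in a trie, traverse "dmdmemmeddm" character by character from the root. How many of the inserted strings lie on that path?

3

Traverse "dmdmemmeddm" character by character; count nodes along the way that are marked as word ends.
Prefixes of the query that are stored words: "dmdme", "dmdmemmed", "dmdmemmeddm"
Count: 3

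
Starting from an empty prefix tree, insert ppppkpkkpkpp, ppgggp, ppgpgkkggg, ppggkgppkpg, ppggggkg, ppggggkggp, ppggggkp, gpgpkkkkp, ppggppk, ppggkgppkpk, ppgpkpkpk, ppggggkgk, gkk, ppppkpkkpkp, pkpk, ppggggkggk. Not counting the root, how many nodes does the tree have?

Insert word by word; a character creates a node only if that edge doesn't already exist:
  "ppppkpkkpkpp" → 12 new (p, p, p, p, k, p, k, k, p, k, p, p)
  "ppgggp" → prefix "pp" already present; 4 new (g, g, g, p)
  "ppgpgkkggg" → prefix "ppg" already present; 7 new (p, g, k, k, g, g, g)
  "ppggkgppkpg" → prefix "ppgg" already present; 7 new (k, g, p, p, k, p, g)
  "ppggggkg" → prefix "ppggg" already present; 3 new (g, k, g)
  "ppggggkggp" → prefix "ppggggkg" already present; 2 new (g, p)
  "ppggggkp" → prefix "ppggggk" already present; 1 new (p)
  "gpgpkkkkp" → 9 new (g, p, g, p, k, k, k, k, p)
  "ppggppk" → prefix "ppgg" already present; 3 new (p, p, k)
  "ppggkgppkpk" → prefix "ppggkgppkp" already present; 1 new (k)
  "ppgpkpkpk" → prefix "ppgp" already present; 5 new (k, p, k, p, k)
  "ppggggkgk" → prefix "ppggggkg" already present; 1 new (k)
  "gkk" → prefix "g" already present; 2 new (k, k)
  "ppppkpkkpkp" → prefix "ppppkpkkpkp" already present; 0 new (none)
  "pkpk" → prefix "p" already present; 3 new (k, p, k)
  "ppggggkggk" → prefix "ppggggkgg" already present; 1 new (k)
Total nodes = 12 + 4 + 7 + 7 + 3 + 2 + 1 + 9 + 3 + 1 + 5 + 1 + 2 + 0 + 3 + 1 = 61

61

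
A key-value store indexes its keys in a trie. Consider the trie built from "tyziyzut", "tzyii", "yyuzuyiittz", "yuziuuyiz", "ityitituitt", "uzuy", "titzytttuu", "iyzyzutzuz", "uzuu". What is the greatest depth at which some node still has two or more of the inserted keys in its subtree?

Equivalently: take the maximum, over all pairs, of their longest common prefix length.
e.g. "uzuu" and "uzuy" share the prefix "uzu" of length 3; no pair shares a longer one.
Longest shared-prefix length: 3

3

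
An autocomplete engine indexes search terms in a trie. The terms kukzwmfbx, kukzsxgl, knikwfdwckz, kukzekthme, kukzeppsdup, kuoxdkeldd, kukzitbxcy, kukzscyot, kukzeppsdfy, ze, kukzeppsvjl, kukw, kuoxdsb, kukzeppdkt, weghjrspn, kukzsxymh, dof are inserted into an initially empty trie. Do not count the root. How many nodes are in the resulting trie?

Count nodes per top-level branch (shared prefixes stored once):
  'd'-branch (dof): 3 nodes
  'k'-branch (knikwfdwckz, kukw, kukzekthme, kukzeppdkt, kukzeppsdfy, kukzeppsdup, kukzeppsvjl, kukzitbxcy, kukzscyot, kukzsxgl, kukzsxymh, kukzwmfbx, kuoxdkeldd, kuoxdsb): 67 nodes
  'w'-branch (weghjrspn): 9 nodes
  'z'-branch (ze): 2 nodes
Sum: 81

81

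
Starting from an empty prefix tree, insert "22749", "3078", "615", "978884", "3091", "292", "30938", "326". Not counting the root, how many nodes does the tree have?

26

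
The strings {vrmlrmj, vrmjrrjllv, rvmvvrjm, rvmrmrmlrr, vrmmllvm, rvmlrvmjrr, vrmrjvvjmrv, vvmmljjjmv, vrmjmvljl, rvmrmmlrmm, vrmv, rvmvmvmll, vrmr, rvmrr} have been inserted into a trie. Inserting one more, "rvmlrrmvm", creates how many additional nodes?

4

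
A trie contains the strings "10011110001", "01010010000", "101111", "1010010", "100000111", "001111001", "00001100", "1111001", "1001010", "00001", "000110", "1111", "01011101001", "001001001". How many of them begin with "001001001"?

1

Filter for entries beginning with "001001001":
Matches: "001001001"
Count: 1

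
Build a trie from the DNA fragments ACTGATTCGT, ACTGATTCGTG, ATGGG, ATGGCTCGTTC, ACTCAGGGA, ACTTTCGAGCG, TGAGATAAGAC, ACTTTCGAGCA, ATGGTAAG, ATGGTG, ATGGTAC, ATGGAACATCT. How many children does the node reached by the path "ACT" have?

The children of the "ACT" node are the distinct next characters among strings starting with "ACT".
Characters that immediately follow "ACT" among the stored strings: {C, G, T}.
That node has 3 child edges.

3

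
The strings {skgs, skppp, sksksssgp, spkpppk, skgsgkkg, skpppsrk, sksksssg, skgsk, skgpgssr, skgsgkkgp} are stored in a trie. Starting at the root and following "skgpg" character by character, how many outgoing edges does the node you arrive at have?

Walk "skgpg" from the root, arriving at one node.
Characters that immediately follow "skgpg" among the stored strings: {s}.
That node has 1 child edge.

1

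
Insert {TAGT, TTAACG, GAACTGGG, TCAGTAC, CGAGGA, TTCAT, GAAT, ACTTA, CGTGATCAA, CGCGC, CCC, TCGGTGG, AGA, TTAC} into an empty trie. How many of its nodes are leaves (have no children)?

14

Leaves are exactly the stored words that no other stored word extends.
Those words: "ACTTA", "AGA", "CCC", "CGAGGA", "CGCGC", "CGTGATCAA", "GAACTGGG", "GAAT", "TAGT", "TCAGTAC", "TCGGTGG", "TTAACG", "TTAC", "TTCAT"
Leaf count: 14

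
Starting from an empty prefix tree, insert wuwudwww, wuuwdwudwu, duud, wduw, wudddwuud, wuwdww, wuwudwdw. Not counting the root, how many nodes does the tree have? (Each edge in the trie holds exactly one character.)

35

Insert word by word; a character creates a node only if that edge doesn't already exist:
  "wuwudwww" → 8 new (w, u, w, u, d, w, w, w)
  "wuuwdwudwu" → prefix "wu" already present; 8 new (u, w, d, w, u, d, w, u)
  "duud" → 4 new (d, u, u, d)
  "wduw" → prefix "w" already present; 3 new (d, u, w)
  "wudddwuud" → prefix "wu" already present; 7 new (d, d, d, w, u, u, d)
  "wuwdww" → prefix "wuw" already present; 3 new (d, w, w)
  "wuwudwdw" → prefix "wuwudw" already present; 2 new (d, w)
Total nodes = 8 + 8 + 4 + 3 + 7 + 3 + 2 = 35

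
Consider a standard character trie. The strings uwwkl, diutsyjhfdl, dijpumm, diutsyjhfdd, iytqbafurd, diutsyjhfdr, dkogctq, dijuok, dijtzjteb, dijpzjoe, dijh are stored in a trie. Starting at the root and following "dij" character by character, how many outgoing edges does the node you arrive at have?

4

Follow the path "dij" to its node, then look at its outgoing edges.
Characters that immediately follow "dij" among the stored strings: {h, p, t, u}.
That node has 4 child edges.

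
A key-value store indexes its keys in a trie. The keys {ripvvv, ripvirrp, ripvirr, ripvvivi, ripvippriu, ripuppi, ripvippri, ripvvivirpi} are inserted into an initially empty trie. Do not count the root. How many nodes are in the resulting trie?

25

Count nodes per top-level branch (shared prefixes stored once):
  'r'-branch (ripuppi, ripvippri, ripvippriu, ripvirr, ripvirrp, ripvvivi, ripvvivirpi, ripvvv): 25 nodes
Sum: 25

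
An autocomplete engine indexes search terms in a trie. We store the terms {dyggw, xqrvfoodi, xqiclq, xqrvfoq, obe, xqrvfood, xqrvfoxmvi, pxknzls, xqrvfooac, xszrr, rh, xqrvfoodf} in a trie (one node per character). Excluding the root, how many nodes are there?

42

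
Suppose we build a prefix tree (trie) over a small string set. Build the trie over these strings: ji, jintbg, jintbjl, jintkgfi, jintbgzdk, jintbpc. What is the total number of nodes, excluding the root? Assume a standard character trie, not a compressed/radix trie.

Count nodes per top-level branch (shared prefixes stored once):
  'j'-branch (ji, jintbg, jintbgzdk, jintbjl, jintbpc, jintkgfi): 17 nodes
Sum: 17

17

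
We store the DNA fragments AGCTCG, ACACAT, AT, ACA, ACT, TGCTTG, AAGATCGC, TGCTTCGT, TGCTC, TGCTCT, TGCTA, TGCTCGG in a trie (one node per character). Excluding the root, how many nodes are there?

34

Count nodes per top-level branch (shared prefixes stored once):
  'A'-branch (AAGATCGC, ACA, ACACAT, ACT, AGCTCG, AT): 20 nodes
  'T'-branch (TGCTA, TGCTC, TGCTCGG, TGCTCT, TGCTTCGT, TGCTTG): 14 nodes
Sum: 34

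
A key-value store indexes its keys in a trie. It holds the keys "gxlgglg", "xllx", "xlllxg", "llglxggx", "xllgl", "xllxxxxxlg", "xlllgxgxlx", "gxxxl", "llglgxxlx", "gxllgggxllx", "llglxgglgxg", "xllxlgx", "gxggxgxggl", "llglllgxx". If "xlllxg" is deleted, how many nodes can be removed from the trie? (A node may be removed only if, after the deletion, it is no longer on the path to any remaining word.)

2

Walk "xlllxg" from the leaf back toward the root, removing each node that no remaining word uses.
The suffix "xg" (2 nodes) is used only by "xlllxg"; the node for "xlll" still has the child "g", so pruning stops there.
Nodes removed: 2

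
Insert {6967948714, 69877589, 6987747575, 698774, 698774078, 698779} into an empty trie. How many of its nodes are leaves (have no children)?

5

A leaf is a node with no children — equivalently, the end of a word that is not a proper prefix of any other stored word.
Those words: "6967948714", "698774078", "6987747575", "69877589", "698779"
Leaf count: 5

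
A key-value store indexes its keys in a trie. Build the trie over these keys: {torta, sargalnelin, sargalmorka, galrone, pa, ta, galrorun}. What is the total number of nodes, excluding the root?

Trie structure (* marks end of a word):
(root)
├─ g
│  └─ a
│     └─ l
│        └─ r
│           └─ o
│              ├─ n
│              │  └─ e *
│              └─ r
│                 └─ u
│                    └─ n *
├─ p
│  └─ a *
├─ s
│  └─ a
│     └─ r
│        └─ g
│           └─ a
│              └─ l
│                 ├─ m
│                 │  └─ o
│                 │     └─ r
│                 │        └─ k
│                 │           └─ a *
│                 └─ n
│                    └─ e
│                       └─ l
│                          └─ i
│                             └─ n *
└─ t
   ├─ a *
   └─ o
      └─ r
         └─ t
            └─ a *
Counting every labelled node above: 34.

34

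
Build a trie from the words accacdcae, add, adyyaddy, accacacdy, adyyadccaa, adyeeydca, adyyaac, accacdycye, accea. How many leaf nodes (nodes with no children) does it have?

A leaf is a node with no children — equivalently, the end of a word that is not a proper prefix of any other stored word.
Those words: "accacacdy", "accacdcae", "accacdycye", "accea", "add", "adyeeydca", "adyyaac", "adyyadccaa", "adyyaddy"
Leaf count: 9

9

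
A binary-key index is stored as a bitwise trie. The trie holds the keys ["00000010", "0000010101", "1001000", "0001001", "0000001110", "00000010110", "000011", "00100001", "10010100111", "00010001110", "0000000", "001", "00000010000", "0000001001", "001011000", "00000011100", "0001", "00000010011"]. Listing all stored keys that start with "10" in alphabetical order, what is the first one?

1001000

Words with prefix "10", in lexicographic order: "1001000", "10010100111"
The 1st is 1001000.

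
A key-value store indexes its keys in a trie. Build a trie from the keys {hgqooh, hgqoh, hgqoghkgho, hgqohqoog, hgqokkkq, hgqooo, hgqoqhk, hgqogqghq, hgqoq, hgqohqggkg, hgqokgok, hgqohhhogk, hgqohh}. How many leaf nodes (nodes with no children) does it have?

10

A leaf is a node with no children — equivalently, the end of a word that is not a proper prefix of any other stored word.
Those words: "hgqoghkgho", "hgqogqghq", "hgqohhhogk", "hgqohqggkg", "hgqohqoog", "hgqokgok", "hgqokkkq", "hgqooh", "hgqooo", "hgqoqhk"
Leaf count: 10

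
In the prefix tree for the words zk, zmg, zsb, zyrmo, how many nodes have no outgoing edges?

4

Leaves are exactly the stored words that no other stored word extends.
Those words: "zk", "zmg", "zsb", "zyrmo"
Leaf count: 4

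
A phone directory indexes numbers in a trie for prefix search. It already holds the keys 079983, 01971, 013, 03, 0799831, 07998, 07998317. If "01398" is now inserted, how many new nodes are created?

"013" is already a path in the trie; the remaining "98" must be added.
So 5 − 3 = 2 new nodes.

2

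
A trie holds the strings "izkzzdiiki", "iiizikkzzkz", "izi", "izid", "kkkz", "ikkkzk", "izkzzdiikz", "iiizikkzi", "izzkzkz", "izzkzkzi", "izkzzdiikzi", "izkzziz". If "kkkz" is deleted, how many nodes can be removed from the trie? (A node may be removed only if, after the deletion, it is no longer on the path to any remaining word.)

4

A node on "kkkz"'s path can go only if nothing else ends at it or branches off below it.
No other word shares any prefix with "kkkz", so all 4 of its nodes go.
Nodes removed: 4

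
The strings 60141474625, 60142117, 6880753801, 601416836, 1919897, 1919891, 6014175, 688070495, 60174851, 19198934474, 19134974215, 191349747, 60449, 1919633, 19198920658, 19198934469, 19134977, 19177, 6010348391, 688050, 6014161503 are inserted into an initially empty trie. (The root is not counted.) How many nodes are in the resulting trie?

90

Insert word by word; a character creates a node only if that edge doesn't already exist:
  "60141474625" → 11 new (6, 0, 1, 4, 1, 4, 7, 4, 6, 2, 5)
  "60142117" → prefix "6014" already present; 4 new (2, 1, 1, 7)
  "6880753801" → prefix "6" already present; 9 new (8, 8, 0, 7, 5, 3, 8, 0, 1)
  "601416836" → prefix "60141" already present; 4 new (6, 8, 3, 6)
  "1919897" → 7 new (1, 9, 1, 9, 8, 9, 7)
  "1919891" → prefix "191989" already present; 1 new (1)
  "6014175" → prefix "60141" already present; 2 new (7, 5)
  "688070495" → prefix "68807" already present; 4 new (0, 4, 9, 5)
  "60174851" → prefix "601" already present; 5 new (7, 4, 8, 5, 1)
  "19198934474" → prefix "191989" already present; 5 new (3, 4, 4, 7, 4)
  "19134974215" → prefix "191" already present; 8 new (3, 4, 9, 7, 4, 2, 1, 5)
  "191349747" → prefix "19134974" already present; 1 new (7)
  "60449" → prefix "60" already present; 3 new (4, 4, 9)
  "1919633" → prefix "1919" already present; 3 new (6, 3, 3)
  "19198920658" → prefix "191989" already present; 5 new (2, 0, 6, 5, 8)
  "19198934469" → prefix "191989344" already present; 2 new (6, 9)
  "19134977" → prefix "1913497" already present; 1 new (7)
  "19177" → prefix "191" already present; 2 new (7, 7)
  "6010348391" → prefix "601" already present; 7 new (0, 3, 4, 8, 3, 9, 1)
  "688050" → prefix "6880" already present; 2 new (5, 0)
  "6014161503" → prefix "601416" already present; 4 new (1, 5, 0, 3)
Total nodes = 11 + 4 + 9 + 4 + 7 + 1 + 2 + 4 + 5 + 5 + 8 + 1 + 3 + 3 + 5 + 2 + 1 + 2 + 7 + 2 + 4 = 90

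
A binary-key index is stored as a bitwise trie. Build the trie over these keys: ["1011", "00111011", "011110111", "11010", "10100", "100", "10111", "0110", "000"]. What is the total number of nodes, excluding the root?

Trace insertions, counting only characters that open a new branch:
  "1011" → 4 new (1, 0, 1, 1)
  "00111011" → 8 new (0, 0, 1, 1, 1, 0, 1, 1)
  "011110111" → prefix "0" already present; 8 new (1, 1, 1, 1, 0, 1, 1, 1)
  "11010" → prefix "1" already present; 4 new (1, 0, 1, 0)
  "10100" → prefix "101" already present; 2 new (0, 0)
  "100" → prefix "10" already present; 1 new (0)
  "10111" → prefix "1011" already present; 1 new (1)
  "0110" → prefix "011" already present; 1 new (0)
  "000" → prefix "00" already present; 1 new (0)
Total nodes = 4 + 8 + 8 + 4 + 2 + 1 + 1 + 1 + 1 = 30

30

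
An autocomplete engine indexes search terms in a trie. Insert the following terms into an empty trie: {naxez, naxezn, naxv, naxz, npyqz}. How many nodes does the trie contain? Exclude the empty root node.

12

For each word, the new-node count is its length minus the longest prefix already in the trie:
  "naxez" → 5 new (n, a, x, e, z)
  "naxezn" → prefix "naxez" already present; 1 new (n)
  "naxv" → prefix "nax" already present; 1 new (v)
  "naxz" → prefix "nax" already present; 1 new (z)
  "npyqz" → prefix "n" already present; 4 new (p, y, q, z)
Total nodes = 5 + 1 + 1 + 1 + 4 = 12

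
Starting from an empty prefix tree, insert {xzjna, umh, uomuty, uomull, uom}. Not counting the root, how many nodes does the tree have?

15

Insert word by word; a character creates a node only if that edge doesn't already exist:
  "xzjna" → 5 new (x, z, j, n, a)
  "umh" → 3 new (u, m, h)
  "uomuty" → prefix "u" already present; 5 new (o, m, u, t, y)
  "uomull" → prefix "uomu" already present; 2 new (l, l)
  "uom" → prefix "uom" already present; 0 new (none)
Total nodes = 5 + 3 + 5 + 2 + 0 = 15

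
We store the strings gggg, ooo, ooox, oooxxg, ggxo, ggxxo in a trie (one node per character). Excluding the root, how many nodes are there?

14

Trie structure (* marks end of a word):
(root)
├─ g
│  └─ g
│     ├─ g
│     │  └─ g *
│     └─ x
│        ├─ o *
│        └─ x
│           └─ o *
└─ o
   └─ o
      └─ o *
         └─ x *
            └─ x
               └─ g *
Counting every labelled node above: 14.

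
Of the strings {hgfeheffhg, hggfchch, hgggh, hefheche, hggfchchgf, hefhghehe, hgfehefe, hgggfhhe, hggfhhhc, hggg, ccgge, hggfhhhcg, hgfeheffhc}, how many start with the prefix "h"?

Filter for entries beginning with "h":
Words under "h": hefheche, hefhghehe, hgfehefe, hgfeheffhc, hgfeheffhg, hggfchch, hggfchchgf, hggfhhhc, hggfhhhcg, hggg, hgggfhhe, hgggh
Count: 12

12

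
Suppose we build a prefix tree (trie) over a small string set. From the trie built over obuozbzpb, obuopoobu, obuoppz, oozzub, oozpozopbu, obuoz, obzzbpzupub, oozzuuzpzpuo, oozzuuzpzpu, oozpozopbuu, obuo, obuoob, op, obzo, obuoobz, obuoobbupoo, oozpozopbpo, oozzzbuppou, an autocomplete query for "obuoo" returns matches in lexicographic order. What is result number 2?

Filter for "obuoo…" and sort: "obuoob", "obuoobbupoo", "obuoobz"
The 2nd is obuoobbupoo.

obuoobbupoo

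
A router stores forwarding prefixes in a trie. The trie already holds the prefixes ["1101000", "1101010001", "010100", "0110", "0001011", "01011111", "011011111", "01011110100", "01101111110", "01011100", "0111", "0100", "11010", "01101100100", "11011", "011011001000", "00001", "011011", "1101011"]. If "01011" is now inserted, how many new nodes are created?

0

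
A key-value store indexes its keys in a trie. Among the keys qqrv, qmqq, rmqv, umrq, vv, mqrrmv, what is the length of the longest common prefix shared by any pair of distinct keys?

Look for the deepest trie node that still has at least two words in its subtree.
e.g. "qmqq" and "qqrv" share the prefix "q" of length 1; no pair shares a longer one.
Longest shared-prefix length: 1

1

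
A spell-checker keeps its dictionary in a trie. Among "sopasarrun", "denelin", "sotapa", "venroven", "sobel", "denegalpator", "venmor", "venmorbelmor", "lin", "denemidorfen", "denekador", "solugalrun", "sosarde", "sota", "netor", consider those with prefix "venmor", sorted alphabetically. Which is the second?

venmorbelmor

Filter for "venmor…" and sort: "venmor", "venmorbelmor"
The 2nd is venmorbelmor.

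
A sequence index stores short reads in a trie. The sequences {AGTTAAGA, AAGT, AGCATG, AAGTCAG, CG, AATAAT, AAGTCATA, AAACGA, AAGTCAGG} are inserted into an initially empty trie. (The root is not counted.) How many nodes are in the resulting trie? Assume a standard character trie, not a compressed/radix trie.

31

Count nodes per top-level branch (shared prefixes stored once):
  'A'-branch (AAACGA, AAGT, AAGTCAG, AAGTCAGG, AAGTCATA, AATAAT, AGCATG, AGTTAAGA): 29 nodes
  'C'-branch (CG): 2 nodes
Sum: 31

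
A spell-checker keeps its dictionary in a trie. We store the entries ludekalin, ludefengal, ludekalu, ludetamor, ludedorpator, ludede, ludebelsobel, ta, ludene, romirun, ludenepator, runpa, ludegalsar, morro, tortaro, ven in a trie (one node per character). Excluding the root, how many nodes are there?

For each word, the new-node count is its length minus the longest prefix already in the trie:
  "ludekalin" → 9 new (l, u, d, e, k, a, l, i, n)
  "ludefengal" → prefix "lude" already present; 6 new (f, e, n, g, a, l)
  "ludekalu" → prefix "ludekal" already present; 1 new (u)
  "ludetamor" → prefix "lude" already present; 5 new (t, a, m, o, r)
  "ludedorpator" → prefix "lude" already present; 8 new (d, o, r, p, a, t, o, r)
  "ludede" → prefix "luded" already present; 1 new (e)
  "ludebelsobel" → prefix "lude" already present; 8 new (b, e, l, s, o, b, e, l)
  "ta" → 2 new (t, a)
  "ludene" → prefix "lude" already present; 2 new (n, e)
  "romirun" → 7 new (r, o, m, i, r, u, n)
  "ludenepator" → prefix "ludene" already present; 5 new (p, a, t, o, r)
  "runpa" → prefix "r" already present; 4 new (u, n, p, a)
  "ludegalsar" → prefix "lude" already present; 6 new (g, a, l, s, a, r)
  "morro" → 5 new (m, o, r, r, o)
  "tortaro" → prefix "t" already present; 6 new (o, r, t, a, r, o)
  "ven" → 3 new (v, e, n)
Total nodes = 9 + 6 + 1 + 5 + 8 + 1 + 8 + 2 + 2 + 7 + 5 + 4 + 6 + 5 + 6 + 3 = 78

78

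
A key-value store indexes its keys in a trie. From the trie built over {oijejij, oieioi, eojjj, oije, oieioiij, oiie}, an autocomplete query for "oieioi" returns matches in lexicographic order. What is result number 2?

Filter for "oieioi…" and sort: "oieioi", "oieioiij"
The 2nd is oieioiij.

oieioiij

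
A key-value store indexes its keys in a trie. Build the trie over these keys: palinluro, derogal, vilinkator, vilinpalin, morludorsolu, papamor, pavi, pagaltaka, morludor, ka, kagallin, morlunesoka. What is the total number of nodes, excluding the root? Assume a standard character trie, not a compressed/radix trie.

Trace insertions, counting only characters that open a new branch:
  "palinluro" → 9 new (p, a, l, i, n, l, u, r, o)
  "derogal" → 7 new (d, e, r, o, g, a, l)
  "vilinkator" → 10 new (v, i, l, i, n, k, a, t, o, r)
  "vilinpalin" → prefix "vilin" already present; 5 new (p, a, l, i, n)
  "morludorsolu" → 12 new (m, o, r, l, u, d, o, r, s, o, l, u)
  "papamor" → prefix "pa" already present; 5 new (p, a, m, o, r)
  "pavi" → prefix "pa" already present; 2 new (v, i)
  "pagaltaka" → prefix "pa" already present; 7 new (g, a, l, t, a, k, a)
  "morludor" → prefix "morludor" already present; 0 new (none)
  "ka" → 2 new (k, a)
  "kagallin" → prefix "ka" already present; 6 new (g, a, l, l, i, n)
  "morlunesoka" → prefix "morlu" already present; 6 new (n, e, s, o, k, a)
Total nodes = 9 + 7 + 10 + 5 + 12 + 5 + 2 + 7 + 0 + 2 + 6 + 6 = 71

71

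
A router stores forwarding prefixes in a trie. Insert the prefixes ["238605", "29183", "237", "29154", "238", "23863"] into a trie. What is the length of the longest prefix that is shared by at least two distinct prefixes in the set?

4

Equivalently: take the maximum, over all pairs, of their longest common prefix length.
"238605" and "23863" agree on "2386" (4 characters) before diverging; nothing deeper is shared.
Longest shared-prefix length: 4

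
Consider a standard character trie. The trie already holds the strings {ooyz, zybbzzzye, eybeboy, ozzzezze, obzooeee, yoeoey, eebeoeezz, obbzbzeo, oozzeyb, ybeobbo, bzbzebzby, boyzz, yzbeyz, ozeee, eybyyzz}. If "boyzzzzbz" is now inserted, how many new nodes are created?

Walking "boyzzzzbz" from the root, the first 5 characters ("boyzz") follow existing edges; "z" is the first miss.
New nodes needed: |"boyzzzzbz"| − 5 = 9 − 5 = 4.

4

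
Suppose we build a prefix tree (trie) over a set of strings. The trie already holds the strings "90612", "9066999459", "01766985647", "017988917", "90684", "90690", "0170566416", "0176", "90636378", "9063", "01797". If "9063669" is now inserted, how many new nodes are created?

2

Walking "9063669" from the root, the first 5 characters ("90636") follow existing edges; "6" is the first miss.
So 7 − 5 = 2 new nodes.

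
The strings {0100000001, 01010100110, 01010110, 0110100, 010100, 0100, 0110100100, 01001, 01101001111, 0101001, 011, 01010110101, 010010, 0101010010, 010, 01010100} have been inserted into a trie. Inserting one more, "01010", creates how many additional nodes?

Every character of "01010" already lies on an existing path (it is a prefix of some stored word).
No new nodes are needed: 0.

0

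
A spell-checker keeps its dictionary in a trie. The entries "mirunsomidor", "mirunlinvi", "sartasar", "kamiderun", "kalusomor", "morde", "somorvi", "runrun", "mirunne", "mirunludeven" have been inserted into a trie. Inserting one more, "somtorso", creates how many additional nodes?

The longest prefix of "somtorso" already in the trie is "som" (length 3).
Each of the 5 remaining characters creates one node.

5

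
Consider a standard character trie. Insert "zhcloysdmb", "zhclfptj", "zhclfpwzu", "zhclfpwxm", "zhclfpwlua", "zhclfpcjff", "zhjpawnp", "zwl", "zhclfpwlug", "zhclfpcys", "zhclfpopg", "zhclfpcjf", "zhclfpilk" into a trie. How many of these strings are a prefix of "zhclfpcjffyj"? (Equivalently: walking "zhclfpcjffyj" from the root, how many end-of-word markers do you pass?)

2

Traverse "zhclfpcjffyj" character by character; count nodes along the way that are marked as word ends.
Prefixes of the query that are stored words: "zhclfpcjf", "zhclfpcjff"
Count: 2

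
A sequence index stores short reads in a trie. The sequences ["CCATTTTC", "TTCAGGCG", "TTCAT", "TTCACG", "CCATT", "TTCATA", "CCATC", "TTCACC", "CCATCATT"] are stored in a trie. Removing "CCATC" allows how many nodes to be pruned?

A node on "CCATC"'s path can go only if nothing else ends at it or branches off below it.
Every node on "CCATC" is still needed (e.g. by "CCATCATT"), so nothing is freed.
Nodes removed: 0

0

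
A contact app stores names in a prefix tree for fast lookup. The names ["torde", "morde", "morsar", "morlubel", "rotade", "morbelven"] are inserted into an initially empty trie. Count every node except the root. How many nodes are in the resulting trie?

30

Trace insertions, counting only characters that open a new branch:
  "torde" → 5 new (t, o, r, d, e)
  "morde" → 5 new (m, o, r, d, e)
  "morsar" → prefix "mor" already present; 3 new (s, a, r)
  "morlubel" → prefix "mor" already present; 5 new (l, u, b, e, l)
  "rotade" → 6 new (r, o, t, a, d, e)
  "morbelven" → prefix "mor" already present; 6 new (b, e, l, v, e, n)
Total nodes = 5 + 5 + 3 + 5 + 6 + 6 = 30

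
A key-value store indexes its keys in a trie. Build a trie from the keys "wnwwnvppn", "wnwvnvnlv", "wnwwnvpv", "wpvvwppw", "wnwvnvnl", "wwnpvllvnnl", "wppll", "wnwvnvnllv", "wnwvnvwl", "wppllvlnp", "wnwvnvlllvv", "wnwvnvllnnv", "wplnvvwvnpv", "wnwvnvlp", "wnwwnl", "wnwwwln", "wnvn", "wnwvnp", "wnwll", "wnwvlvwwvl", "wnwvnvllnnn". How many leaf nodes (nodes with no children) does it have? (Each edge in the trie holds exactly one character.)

Leaves are exactly the stored words that no other stored word extends.
Those words: "wnvn", "wnwll", "wnwvlvwwvl", "wnwvnp", "wnwvnvlllvv", "wnwvnvllnnn", "wnwvnvllnnv", "wnwvnvlp", "wnwvnvnllv", "wnwvnvnlv", "wnwvnvwl", "wnwwnl", "wnwwnvppn", "wnwwnvpv", "wnwwwln", "wplnvvwvnpv", "wppllvlnp", "wpvvwppw", "wwnpvllvnnl"
Leaf count: 19

19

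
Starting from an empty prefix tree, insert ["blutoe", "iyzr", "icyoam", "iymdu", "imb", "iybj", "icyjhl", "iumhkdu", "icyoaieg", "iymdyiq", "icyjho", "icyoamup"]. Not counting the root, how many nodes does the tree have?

Trie structure (* marks end of a word):
(root)
├─ b
│  └─ l
│     └─ u
│        └─ t
│           └─ o
│              └─ e *
└─ i
   ├─ c
   │  └─ y
   │     ├─ j
   │     │  └─ h
   │     │     ├─ l *
   │     │     └─ o *
   │     └─ o
   │        └─ a
   │           ├─ i
   │           │  └─ e
   │           │     └─ g *
   │           └─ m *
   │              └─ u
   │                 └─ p *
   ├─ m
   │  └─ b *
   ├─ u
   │  └─ m
   │     └─ h
   │        └─ k
   │           └─ d
   │              └─ u *
   └─ y
      ├─ b
      │  └─ j *
      ├─ m
      │  └─ d
      │     ├─ u *
      │     └─ y
      │        └─ i
      │           └─ q *
      └─ z
         └─ r *
Counting every labelled node above: 40.

40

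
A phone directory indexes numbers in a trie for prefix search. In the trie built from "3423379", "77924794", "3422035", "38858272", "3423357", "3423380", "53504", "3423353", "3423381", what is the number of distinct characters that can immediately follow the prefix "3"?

Walk "3" from the root, arriving at one node.
Characters that immediately follow "3" among the stored strings: {4, 8}.
That node has 2 child edges.

2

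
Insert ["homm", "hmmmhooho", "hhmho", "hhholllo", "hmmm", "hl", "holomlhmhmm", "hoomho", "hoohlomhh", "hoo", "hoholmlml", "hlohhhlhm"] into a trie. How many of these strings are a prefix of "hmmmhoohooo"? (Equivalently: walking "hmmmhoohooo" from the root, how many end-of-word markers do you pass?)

2

Walk "hmmmhoohooo" from the root; an end-of-word marker is hit whenever a stored word is a prefix of "hmmmhoohooo".
Prefixes of the query that are stored words: "hmmm", "hmmmhooho"
Count: 2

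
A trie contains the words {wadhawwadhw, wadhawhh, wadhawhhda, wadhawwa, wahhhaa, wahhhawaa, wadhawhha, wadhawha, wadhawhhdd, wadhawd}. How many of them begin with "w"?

Filter for entries beginning with "w":
Matches: "wadhawd", "wadhawha", "wadhawhh", "wadhawhha", "wadhawhhda", "wadhawhhdd", "wadhawwa", "wadhawwadhw", "wahhhaa", "wahhhawaa"
Count: 10

10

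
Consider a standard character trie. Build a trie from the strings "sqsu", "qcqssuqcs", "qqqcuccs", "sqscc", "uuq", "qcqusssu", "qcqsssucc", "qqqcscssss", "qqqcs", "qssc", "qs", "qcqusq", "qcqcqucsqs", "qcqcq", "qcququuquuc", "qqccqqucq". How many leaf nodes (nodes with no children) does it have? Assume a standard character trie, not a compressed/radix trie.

Leaves are exactly the stored words that no other stored word extends.
Those words: "qcqcqucsqs", "qcqsssucc", "qcqssuqcs", "qcququuquuc", "qcqusq", "qcqusssu", "qqccqqucq", "qqqcscssss", "qqqcuccs", "qssc", "sqscc", "sqsu", "uuq"
Leaf count: 13

13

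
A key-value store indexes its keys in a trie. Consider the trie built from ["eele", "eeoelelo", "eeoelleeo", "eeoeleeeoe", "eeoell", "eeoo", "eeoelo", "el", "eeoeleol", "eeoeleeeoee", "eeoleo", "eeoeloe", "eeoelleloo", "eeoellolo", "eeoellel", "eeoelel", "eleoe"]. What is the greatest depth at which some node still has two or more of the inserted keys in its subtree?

10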